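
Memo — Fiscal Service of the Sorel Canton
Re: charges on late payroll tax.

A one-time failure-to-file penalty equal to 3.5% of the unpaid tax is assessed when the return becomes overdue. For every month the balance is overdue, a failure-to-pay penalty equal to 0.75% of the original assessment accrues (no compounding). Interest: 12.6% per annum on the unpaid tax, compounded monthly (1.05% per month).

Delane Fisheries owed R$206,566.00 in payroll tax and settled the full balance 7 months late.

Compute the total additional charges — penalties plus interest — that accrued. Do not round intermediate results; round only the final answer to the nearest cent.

R$33,743.84

Failure-to-file penalty: 3.5% × R$206,566.00 = R$7,229.81
Failure-to-pay penalty = 0.75% × R$206,566.00 × 7 mo = R$10,844.72…
Interest: R$206,566.00 × ((1 + 0.0105)^7 − 1) = R$206,566.00 × 0.0758562… = R$15,669.3108…
Penalties + interest = R$18,074.5250 + R$15,669.3108… = R$33,743.84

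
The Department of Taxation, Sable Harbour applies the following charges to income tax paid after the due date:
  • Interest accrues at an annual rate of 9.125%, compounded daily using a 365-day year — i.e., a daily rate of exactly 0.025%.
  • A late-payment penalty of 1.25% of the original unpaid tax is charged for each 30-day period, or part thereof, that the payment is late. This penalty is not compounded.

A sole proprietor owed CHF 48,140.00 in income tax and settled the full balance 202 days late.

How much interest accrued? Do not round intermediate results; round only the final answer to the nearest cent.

Interest: CHF 48,140.00 × ((1 + 0.00025)^202 − 1) = CHF 48,140.00 × 0.05179023… = CHF 2,493.1814…

CHF 2,493.18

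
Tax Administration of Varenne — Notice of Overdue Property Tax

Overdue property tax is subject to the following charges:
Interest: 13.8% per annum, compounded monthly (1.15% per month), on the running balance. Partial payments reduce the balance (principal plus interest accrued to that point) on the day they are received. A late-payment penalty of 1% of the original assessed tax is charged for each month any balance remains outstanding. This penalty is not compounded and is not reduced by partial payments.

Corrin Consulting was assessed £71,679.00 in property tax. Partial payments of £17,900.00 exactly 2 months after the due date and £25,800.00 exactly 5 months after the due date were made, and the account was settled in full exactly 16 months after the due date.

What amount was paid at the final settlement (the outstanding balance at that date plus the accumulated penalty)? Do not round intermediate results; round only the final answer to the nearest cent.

£47,271.98

Balance at month 2: £71,679.0000 × (1 + 0.0115)^2 = £73,337.0965…
After £17,900.00 payment: £73,337.0965… − £17,900.00 = £55,437.0965…
Balance at month 5: £55,437.0965… × (1 + 0.0115)^3 = £57,371.7554…
After £25,800.00 payment: £57,371.7554… − £25,800.00 = £31,571.7554…
Balance at month 16: £31,571.7554… × (1 + 0.0115)^11 = £35,803.3354…
Penalty: 16 × 1% × £71,679.00 = £11,468.64
Final settlement = outstanding balance + penalty = £35,803.3354… + £11,468.64 = £47,271.98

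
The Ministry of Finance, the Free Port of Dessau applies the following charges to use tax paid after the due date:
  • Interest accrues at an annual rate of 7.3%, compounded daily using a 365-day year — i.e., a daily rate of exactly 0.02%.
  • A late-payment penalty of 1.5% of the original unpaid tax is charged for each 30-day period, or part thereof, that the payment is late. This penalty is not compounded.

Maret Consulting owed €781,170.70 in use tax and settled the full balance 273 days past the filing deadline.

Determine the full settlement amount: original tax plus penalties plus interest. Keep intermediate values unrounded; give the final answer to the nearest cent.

€942,179.60

Penalty periods: ⌈273/30⌉ = 10; penalty = 10 × 1.5% × €781,170.70 = €117,175.61…
Interest: €781,170.70 × ((1 + 0.0002)^273 − 1) = €781,170.70 × 0.05611232… = €43,833.2982…
Total = €781,170.70 + €117,175.6050 + €43,833.2982… = €942,179.60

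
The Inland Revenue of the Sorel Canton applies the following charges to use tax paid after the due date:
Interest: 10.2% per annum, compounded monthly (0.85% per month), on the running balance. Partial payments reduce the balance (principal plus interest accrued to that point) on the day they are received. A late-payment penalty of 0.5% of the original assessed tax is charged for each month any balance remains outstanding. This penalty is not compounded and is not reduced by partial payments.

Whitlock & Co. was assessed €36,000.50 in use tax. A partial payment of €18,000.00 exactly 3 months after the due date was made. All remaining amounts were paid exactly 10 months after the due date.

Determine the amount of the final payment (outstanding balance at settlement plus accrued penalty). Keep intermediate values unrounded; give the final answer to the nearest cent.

€21,881.61

Balance at month 3: €36,000.5000 × (1 + 0.0085)^3 = €36,926.3380…
After €18,000.00 payment: €36,926.3380… − €18,000.00 = €18,926.3380…
Balance at month 10: €18,926.3380… × (1 + 0.0085)^7 = €20,081.5813…
Penalty: 10 × 0.5% × €36,000.50 = €1,800.03…
Final settlement = outstanding balance + penalty = €20,081.5813… + €1,800.03… = €21,881.61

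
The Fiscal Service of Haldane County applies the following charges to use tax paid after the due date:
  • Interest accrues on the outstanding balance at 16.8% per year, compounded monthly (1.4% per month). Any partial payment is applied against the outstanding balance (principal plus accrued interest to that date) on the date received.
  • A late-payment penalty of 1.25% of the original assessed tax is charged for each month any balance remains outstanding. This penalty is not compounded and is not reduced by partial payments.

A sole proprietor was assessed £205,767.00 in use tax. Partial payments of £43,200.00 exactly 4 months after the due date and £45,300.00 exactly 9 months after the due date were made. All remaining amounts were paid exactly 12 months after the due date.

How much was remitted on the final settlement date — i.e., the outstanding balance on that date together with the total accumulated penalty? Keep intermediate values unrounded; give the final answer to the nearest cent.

Balance at month 4: £205,767.0000 × (1 + 0.014)^4 = £217,534.2004…
After £43,200.00 payment: £217,534.2004… − £43,200.00 = £174,334.2004…
Balance at month 9: £174,334.2004… × (1 + 0.014)^5 = £186,884.1068…
After £45,300.00 payment: £186,884.1068… − £45,300.00 = £141,584.1068…
Balance at month 12: £141,584.1068… × (1 + 0.014)^3 = £147,614.2792…
Penalty: 12 × 1.25% × £205,767.00 = £30,865.05
Final settlement = outstanding balance + penalty = £147,614.2792… + £30,865.05 = £178,479.33

£178,479.33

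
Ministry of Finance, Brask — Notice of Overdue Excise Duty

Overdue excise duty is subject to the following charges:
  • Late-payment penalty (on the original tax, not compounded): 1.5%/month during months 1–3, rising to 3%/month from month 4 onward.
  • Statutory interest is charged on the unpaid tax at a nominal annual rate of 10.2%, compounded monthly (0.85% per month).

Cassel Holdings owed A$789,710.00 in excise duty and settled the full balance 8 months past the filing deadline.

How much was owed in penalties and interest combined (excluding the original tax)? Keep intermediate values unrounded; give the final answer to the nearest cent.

Penalty, months 1–3: 3 × 1.5% × A$789,710.00 = A$35,536.95
Penalty, months 4–8: 5 × 3% × A$789,710.00 = A$118,456.50
Interest: A$789,710.00 × ((1 + 0.0085)^8 − 1) = A$789,710.00 × 0.0700578… = A$55,325.3128…
Penalties + interest = A$153,993.4500 + A$55,325.3128… = A$209,318.76

A$209,318.76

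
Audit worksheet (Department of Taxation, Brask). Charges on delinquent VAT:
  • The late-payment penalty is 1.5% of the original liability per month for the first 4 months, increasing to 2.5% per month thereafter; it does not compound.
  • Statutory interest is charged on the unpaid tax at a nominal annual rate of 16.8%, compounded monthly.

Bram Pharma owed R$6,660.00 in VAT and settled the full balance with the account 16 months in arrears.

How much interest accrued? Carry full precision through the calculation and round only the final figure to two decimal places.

Interest (16.8%/yr ÷ 12 = 1.4%/month): R$6,660.00 × ((1 + 0.014)^16 − 1) = R$1,659.1989…

R$1,659.20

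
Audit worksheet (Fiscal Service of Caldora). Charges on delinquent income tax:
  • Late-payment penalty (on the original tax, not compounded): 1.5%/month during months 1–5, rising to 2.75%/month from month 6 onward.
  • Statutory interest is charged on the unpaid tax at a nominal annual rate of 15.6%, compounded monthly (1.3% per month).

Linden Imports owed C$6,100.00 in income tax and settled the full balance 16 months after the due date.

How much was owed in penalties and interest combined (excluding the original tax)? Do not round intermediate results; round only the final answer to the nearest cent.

C$3,703.09

Penalty, months 1–5: 5 × 1.5% × C$6,100.00 = C$457.50
Penalty, months 6–16: 11 × 2.75% × C$6,100.00 = C$1,845.25
Interest: C$6,100.00 × ((1 + 0.013)^16 − 1) = C$6,100.00 × 0.2295640… = C$1,400.3402…
Penalties + interest = C$2,302.7500 + C$1,400.3402… = C$3,703.09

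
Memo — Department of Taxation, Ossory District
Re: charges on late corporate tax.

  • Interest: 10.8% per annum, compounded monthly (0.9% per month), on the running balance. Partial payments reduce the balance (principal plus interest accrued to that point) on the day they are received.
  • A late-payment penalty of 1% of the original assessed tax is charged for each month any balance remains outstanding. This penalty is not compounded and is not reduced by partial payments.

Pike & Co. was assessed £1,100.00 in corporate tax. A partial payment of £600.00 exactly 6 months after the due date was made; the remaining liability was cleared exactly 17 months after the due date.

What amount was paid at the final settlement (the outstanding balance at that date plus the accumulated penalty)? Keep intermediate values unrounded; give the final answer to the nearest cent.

£805.83

Balance at month 6: £1,100.0000 × (1 + 0.009)^6 = £1,160.7526…
After £600.00 payment: £1,160.7526… − £600.00 = £560.7526…
Balance at month 17: £560.7526… × (1 + 0.009)^11 = £618.8340…
Penalty: 17 × 1% × £1,100.00 = £187.00
Final settlement = outstanding balance + penalty = £618.8340… + £187.00 = £805.83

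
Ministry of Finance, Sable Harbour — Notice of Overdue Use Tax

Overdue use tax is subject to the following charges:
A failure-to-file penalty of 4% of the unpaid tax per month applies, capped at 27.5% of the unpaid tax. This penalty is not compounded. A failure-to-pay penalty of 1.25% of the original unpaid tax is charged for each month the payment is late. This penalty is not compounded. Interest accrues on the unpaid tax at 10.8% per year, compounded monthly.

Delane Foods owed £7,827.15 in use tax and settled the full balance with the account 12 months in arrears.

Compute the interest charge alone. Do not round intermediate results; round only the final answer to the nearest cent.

Interest (10.8%/yr ÷ 12 = 0.9%/month): £7,827.15 × ((1 + 0.009)^12 − 1) = £888.4573…

£888.46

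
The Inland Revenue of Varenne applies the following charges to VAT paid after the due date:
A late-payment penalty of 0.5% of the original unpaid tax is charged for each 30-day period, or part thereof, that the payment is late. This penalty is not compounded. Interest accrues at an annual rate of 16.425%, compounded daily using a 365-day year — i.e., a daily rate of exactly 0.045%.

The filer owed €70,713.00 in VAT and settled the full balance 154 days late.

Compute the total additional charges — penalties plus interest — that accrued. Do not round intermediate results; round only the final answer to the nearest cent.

Penalty periods: ⌈154/30⌉ = 6; penalty = 6 × 0.5% × €70,713.00 = €2,121.39
Interest: €70,713.00 × ((1 + 0.00045)^154 − 1) = €70,713.00 × 0.07174098… = €5,073.0201…
Penalties + interest = €2,121.3900 + €5,073.0201… = €7,194.41

€7,194.41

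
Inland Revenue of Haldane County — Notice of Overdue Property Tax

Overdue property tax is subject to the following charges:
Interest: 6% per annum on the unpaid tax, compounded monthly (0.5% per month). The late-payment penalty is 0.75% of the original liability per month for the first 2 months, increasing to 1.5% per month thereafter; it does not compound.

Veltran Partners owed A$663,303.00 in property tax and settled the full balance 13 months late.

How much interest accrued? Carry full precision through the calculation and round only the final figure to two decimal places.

Interest: A$663,303.00 × ((1 + 0.005)^13 − 1) = A$663,303.00 × 0.0669862… = A$44,432.1480…

A$44,432.15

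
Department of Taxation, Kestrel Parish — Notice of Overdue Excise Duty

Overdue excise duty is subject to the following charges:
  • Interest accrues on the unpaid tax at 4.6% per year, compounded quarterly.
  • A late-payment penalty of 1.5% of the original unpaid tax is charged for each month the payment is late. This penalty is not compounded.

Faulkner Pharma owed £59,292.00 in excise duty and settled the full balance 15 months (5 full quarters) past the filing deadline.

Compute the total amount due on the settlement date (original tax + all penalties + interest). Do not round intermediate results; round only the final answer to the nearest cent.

£76,121.31

Late-payment penalty: 15 × 1.5% × £59,292.00 = £13,340.70
Interest (4.6%/yr ÷ 4 = 1.15%/quarter): £59,292.00 × ((1 + 0.0115)^5 − 1) = £3,488.6106…
Total = £59,292.00 + £13,340.7000 + £3,488.6106… = £76,121.31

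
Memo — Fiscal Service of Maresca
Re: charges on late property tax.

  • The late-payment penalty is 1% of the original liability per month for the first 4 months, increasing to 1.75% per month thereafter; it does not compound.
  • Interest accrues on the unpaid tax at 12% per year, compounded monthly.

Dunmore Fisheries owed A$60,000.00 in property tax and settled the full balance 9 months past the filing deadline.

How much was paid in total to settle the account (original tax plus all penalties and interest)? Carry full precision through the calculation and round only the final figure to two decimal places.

A$73,271.12

Penalty, months 1–4: 4 × 1% × A$60,000.00 = A$2,400.00
Penalty, months 5–9: 5 × 1.75% × A$60,000.00 = A$5,250.00
Interest (12%/yr ÷ 12 = 1%/month): A$60,000.00 × ((1 + 0.01)^9 − 1) = A$5,621.1164…
Total = A$60,000.00 + A$7,650.0000 + A$5,621.1164… = A$73,271.12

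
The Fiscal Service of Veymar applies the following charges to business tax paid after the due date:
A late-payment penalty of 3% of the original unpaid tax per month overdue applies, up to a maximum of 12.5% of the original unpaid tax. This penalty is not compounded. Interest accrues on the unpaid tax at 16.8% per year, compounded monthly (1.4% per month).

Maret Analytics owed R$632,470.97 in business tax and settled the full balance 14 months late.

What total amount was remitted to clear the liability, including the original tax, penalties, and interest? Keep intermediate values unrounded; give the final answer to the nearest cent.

Penalty (uncapped): 14 × 3% × R$632,470.97 = R$265,637.81…; cap = 12.5% × R$632,470.97 = R$79,058.87… → penalty = R$79,058.87…
Interest: R$632,470.97 × ((1 + 0.014)^14 − 1) = R$632,470.97 × 0.2148744… = R$135,901.8013…
Total = R$632,470.97 + R$79,058.8713… + R$135,901.8013… = R$847,431.64

R$847,431.64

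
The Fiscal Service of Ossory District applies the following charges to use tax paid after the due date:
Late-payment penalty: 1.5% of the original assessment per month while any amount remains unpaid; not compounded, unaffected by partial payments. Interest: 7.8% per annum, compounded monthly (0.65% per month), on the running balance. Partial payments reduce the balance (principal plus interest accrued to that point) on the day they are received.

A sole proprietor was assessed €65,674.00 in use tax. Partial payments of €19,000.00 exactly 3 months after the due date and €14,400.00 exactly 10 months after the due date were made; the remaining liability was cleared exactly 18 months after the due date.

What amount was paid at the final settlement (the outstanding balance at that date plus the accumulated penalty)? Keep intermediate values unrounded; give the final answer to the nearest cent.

€55,424.19

Balance at month 3: €65,674.0000 × (1 + 0.0065)^3 = €66,962.9852…
After €19,000.00 payment: €66,962.9852… − €19,000.00 = €47,962.9852…
Balance at month 10: €47,962.9852… × (1 + 0.0065)^7 = €50,188.3202…
After €14,400.00 payment: €50,188.3202… − €14,400.00 = €35,788.3202…
Balance at month 18: €35,788.3202… × (1 + 0.0065)^8 = €37,692.2053…
Penalty: 18 × 1.5% × €65,674.00 = €17,731.98
Final settlement = outstanding balance + penalty = €37,692.2053… + €17,731.98 = €55,424.19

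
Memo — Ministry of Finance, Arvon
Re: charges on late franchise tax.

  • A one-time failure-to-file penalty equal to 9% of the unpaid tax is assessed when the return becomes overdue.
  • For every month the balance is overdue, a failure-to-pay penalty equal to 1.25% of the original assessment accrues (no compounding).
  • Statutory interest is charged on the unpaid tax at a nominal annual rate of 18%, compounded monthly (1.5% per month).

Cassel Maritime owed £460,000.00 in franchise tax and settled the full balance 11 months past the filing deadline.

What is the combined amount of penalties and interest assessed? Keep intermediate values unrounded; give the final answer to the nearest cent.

£186,506.51

Failure-to-file penalty: 9% × £460,000.00 = £41,400.00
Failure-to-pay penalty: 11 × 1.25% × £460,000.00 = £63,250.00
Interest: £460,000.00 × ((1 + 0.015)^11 − 1) = £460,000.00 × 0.1779489… = £81,856.5112…
Penalties + interest = £104,650.0000 + £81,856.5112… = £186,506.51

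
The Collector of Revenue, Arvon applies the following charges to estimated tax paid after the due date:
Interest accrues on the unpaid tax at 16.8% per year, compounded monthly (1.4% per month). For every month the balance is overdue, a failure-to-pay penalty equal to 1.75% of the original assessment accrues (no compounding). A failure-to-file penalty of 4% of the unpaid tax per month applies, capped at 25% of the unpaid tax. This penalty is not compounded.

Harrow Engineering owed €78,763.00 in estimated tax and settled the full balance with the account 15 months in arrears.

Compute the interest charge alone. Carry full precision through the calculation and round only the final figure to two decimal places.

€18,263.77

Interest: €78,763.00 × ((1 + 0.014)^15 − 1) = €78,763.00 × 0.2318826… = €18,263.7701…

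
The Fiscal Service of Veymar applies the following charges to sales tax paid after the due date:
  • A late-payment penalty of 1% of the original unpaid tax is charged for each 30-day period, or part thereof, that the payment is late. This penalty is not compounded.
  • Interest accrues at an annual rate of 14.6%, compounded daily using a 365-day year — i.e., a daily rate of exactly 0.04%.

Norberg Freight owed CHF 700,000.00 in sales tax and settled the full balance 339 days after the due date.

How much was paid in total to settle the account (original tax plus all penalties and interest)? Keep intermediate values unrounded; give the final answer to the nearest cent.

CHF 885,634.86

Penalty periods: ⌈339/30⌉ = 12; penalty = 12 × 1% × CHF 700,000.00 = CHF 84,000.00
Interest: CHF 700,000.00 × ((1 + 0.0004)^339 − 1) = CHF 700,000.00 × 0.14519266… = CHF 101,634.8639…
Total = CHF 700,000.00 + CHF 84,000.0000 + CHF 101,634.8639… = CHF 885,634.86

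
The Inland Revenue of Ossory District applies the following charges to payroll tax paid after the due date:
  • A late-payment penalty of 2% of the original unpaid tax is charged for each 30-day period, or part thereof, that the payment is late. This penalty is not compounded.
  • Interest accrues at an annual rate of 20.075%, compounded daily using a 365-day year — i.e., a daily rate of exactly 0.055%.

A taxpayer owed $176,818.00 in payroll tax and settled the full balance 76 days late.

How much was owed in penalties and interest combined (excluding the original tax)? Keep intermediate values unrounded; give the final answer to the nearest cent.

$18,154.60

Penalty periods: ⌈76/30⌉ = 3; penalty = 3 × 2% × $176,818.00 = $10,609.08
Interest: $176,818.00 × ((1 + 0.00055)^76 − 1) = $176,818.00 × 0.04267394… = $7,545.5206…
Penalties + interest = $10,609.0800 + $7,545.5206… = $18,154.60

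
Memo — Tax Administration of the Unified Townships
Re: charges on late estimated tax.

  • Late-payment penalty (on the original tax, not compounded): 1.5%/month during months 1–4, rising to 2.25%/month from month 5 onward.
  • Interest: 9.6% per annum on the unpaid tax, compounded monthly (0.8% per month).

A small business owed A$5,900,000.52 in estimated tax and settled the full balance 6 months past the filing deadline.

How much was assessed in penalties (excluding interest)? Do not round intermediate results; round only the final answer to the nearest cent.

Penalty, months 1–4: 4 × 1.5% × A$5,900,000.52 = A$354,000.03…
Penalty, months 5–6: 2 × 2.25% × A$5,900,000.52 = A$265,500.02…
Total penalty = A$354,000.03… + A$265,500.02… = A$619,500.05

A$619,500.05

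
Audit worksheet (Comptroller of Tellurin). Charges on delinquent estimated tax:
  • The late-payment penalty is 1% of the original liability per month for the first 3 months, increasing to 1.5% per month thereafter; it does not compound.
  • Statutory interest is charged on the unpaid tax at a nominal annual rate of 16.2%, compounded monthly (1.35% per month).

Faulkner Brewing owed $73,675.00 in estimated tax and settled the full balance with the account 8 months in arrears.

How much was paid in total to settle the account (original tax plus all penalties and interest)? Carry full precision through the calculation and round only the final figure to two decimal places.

$89,754.06

Penalty, months 1–3: 3 × 1% × $73,675.00 = $2,210.25
Penalty, months 4–8: 5 × 1.5% × $73,675.00 = $5,525.63…
Interest: $73,675.00 × ((1 + 0.0135)^8 − 1) = $73,675.00 × 0.1132431… = $8,343.1877…
Total = $73,675.00 + $7,735.8750 + $8,343.1877… = $89,754.06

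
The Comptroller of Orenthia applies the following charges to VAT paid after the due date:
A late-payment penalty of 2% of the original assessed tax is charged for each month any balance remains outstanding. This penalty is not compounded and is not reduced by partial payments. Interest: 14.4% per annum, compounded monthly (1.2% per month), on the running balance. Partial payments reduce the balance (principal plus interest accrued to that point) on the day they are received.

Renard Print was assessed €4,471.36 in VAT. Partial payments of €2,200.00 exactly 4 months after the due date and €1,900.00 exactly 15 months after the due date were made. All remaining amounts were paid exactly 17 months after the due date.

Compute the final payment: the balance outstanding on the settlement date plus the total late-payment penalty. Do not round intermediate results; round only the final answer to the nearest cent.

Balance at month 4: €4,471.3600 × (1 + 0.012)^4 = €4,689.8795…
After €2,200.00 payment: €4,689.8795… − €2,200.00 = €2,489.8795…
Balance at month 15: €2,489.8795… × (1 + 0.012)^11 = €2,838.9907…
After €1,900.00 payment: €2,838.9907… − €1,900.00 = €938.9907…
Balance at month 17: €938.9907… × (1 + 0.012)^2 = €961.6617…
Penalty: 17 × 2% × €4,471.36 = €1,520.26…
Final settlement = outstanding balance + penalty = €961.6617… + €1,520.26… = €2,481.92

€2,481.92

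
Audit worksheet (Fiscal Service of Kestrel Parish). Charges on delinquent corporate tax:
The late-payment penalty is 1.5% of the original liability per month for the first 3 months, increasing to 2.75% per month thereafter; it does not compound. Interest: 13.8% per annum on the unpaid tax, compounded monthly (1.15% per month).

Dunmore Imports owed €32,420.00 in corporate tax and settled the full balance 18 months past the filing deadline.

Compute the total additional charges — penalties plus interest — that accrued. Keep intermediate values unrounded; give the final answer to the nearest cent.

Penalty, months 1–3: 3 × 1.5% × €32,420.00 = €1,458.90
Penalty, months 4–18: 15 × 2.75% × €32,420.00 = €13,373.25
Interest: €32,420.00 × ((1 + 0.0115)^18 − 1) = €32,420.00 × 0.2285306… = €7,408.9611…
Penalties + interest = €14,832.1500 + €7,408.9611… = €22,241.11

€22,241.11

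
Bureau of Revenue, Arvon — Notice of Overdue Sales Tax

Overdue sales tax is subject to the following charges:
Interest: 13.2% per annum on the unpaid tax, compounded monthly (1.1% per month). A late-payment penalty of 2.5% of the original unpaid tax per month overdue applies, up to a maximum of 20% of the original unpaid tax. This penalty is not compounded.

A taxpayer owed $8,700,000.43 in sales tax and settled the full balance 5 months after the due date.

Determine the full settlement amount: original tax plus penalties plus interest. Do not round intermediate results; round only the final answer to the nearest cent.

$10,276,643.94

Penalty: 5 × 2.5% × $8,700,000.43 = $1,087,500.05… (below the 20% cap of $1,740,000.09…)
Interest: $8,700,000.43 × ((1 + 0.011)^5 − 1) = $8,700,000.43 × 0.0562234… = $489,143.4595…
Total = $8,700,000.43 + $1,087,500.0538… + $489,143.4595… = $10,276,643.94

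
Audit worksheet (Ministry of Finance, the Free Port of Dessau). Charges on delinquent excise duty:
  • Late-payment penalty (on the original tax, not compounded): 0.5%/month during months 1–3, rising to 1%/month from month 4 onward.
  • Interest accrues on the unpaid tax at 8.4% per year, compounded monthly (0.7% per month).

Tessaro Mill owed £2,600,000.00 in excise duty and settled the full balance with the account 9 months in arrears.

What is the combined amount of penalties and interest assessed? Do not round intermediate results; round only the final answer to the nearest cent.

£363,462.10

Penalty, months 1–3: 3 × 0.5% × £2,600,000.00 = £39,000.00
Penalty, months 4–9: 6 × 1% × £2,600,000.00 = £156,000.00
Interest: £2,600,000.00 × ((1 + 0.007)^9 − 1) = £2,600,000.00 × 0.0647931… = £168,462.1033…
Penalties + interest = £195,000.0000 + £168,462.1033… = £363,462.10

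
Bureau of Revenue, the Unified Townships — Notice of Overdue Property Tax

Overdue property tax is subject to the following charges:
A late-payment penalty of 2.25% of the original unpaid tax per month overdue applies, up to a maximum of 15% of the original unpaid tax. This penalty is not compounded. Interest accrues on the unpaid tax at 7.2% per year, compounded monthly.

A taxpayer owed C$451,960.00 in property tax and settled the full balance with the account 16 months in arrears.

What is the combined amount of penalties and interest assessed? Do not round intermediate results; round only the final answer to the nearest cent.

Penalty (uncapped): 16 × 2.25% × C$451,960.00 = C$162,705.60; cap = 15% × C$451,960.00 = C$67,794.00 → penalty = C$67,794.00
Interest (7.2%/yr ÷ 12 = 0.6%/month): C$451,960.00 × ((1 + 0.006)^16 − 1) = C$45,396.3779…
Penalties + interest = C$67,794.0000 + C$45,396.3779… = C$113,190.38

C$113,190.38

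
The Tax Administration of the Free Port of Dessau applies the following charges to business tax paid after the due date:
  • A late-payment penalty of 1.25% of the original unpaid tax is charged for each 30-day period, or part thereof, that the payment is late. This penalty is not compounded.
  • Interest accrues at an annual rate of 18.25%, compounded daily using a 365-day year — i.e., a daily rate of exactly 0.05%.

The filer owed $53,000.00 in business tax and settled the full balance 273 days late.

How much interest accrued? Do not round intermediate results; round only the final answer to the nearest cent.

Interest: $53,000.00 × ((1 + 0.0005)^273 − 1) = $53,000.00 × 0.14621578… = $7,749.4361…

$7,749.44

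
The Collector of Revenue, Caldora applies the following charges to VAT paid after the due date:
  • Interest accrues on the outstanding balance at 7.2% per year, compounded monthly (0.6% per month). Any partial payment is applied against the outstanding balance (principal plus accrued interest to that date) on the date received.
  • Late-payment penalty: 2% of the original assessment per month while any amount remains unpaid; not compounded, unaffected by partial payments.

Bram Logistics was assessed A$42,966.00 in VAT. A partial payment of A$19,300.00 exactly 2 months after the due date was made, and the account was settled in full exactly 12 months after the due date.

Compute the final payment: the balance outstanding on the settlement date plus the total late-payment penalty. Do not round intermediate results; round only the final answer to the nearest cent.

Balance at month 2: A$42,966.0000 × (1 + 0.006)^2 = A$43,483.1388…
After A$19,300.00 payment: A$43,483.1388… − A$19,300.00 = A$24,183.1388…
Balance at month 12: A$24,183.1388… × (1 + 0.006)^10 = A$25,673.9372…
Penalty: 12 × 2% × A$42,966.00 = A$10,311.84
Final settlement = outstanding balance + penalty = A$25,673.9372… + A$10,311.84 = A$35,985.78

A$35,985.78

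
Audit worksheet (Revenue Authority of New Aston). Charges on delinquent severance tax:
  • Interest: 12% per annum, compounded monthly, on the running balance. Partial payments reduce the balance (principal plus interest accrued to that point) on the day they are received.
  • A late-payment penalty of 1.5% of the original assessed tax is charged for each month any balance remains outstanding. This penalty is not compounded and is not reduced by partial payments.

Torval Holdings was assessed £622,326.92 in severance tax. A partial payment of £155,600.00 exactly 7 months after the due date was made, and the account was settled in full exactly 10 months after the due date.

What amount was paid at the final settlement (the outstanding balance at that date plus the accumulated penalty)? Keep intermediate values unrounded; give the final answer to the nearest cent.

£620,470.29

Monthly rate = 12% ÷ 12 = 1%
Balance at month 7: £622,326.9200 × (1 + 0.01)^7 = £667,218.6915…
After £155,600.00 payment: £667,218.6915… − £155,600.00 = £511,618.6915…
Balance at month 10: £511,618.6915… × (1 + 0.01)^3 = £527,121.2495…
Penalty: 10 × 1.5% × £622,326.92 = £93,349.04…
Final settlement = outstanding balance + penalty = £527,121.2495… + £93,349.04… = £620,470.29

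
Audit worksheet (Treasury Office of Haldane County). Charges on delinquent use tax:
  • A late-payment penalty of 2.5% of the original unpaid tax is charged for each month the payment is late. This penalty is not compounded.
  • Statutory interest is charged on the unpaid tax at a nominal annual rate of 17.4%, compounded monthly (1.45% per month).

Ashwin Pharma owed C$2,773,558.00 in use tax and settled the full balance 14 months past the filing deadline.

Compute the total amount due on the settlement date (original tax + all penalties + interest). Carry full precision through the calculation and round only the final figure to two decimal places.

C$4,363,605.55

Late-payment penalty: 14 × 2.5% × C$2,773,558.00 = C$970,745.30
Interest: C$2,773,558.00 × ((1 + 0.0145)^14 − 1) = C$2,773,558.00 × 0.2232880… = C$619,302.2475…
Total = C$2,773,558.00 + C$970,745.3000 + C$619,302.2475… = C$4,363,605.55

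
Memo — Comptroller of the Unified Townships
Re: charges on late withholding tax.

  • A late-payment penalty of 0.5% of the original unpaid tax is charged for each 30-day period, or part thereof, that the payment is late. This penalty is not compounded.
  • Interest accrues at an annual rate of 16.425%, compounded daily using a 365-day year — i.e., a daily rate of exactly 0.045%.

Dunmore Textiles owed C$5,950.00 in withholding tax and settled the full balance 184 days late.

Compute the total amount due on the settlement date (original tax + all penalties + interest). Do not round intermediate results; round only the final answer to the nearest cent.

C$6,671.76

Penalty periods: ⌈184/30⌉ = 7; penalty = 7 × 0.5% × C$5,950.00 = C$208.25
Interest: C$5,950.00 × ((1 + 0.00045)^184 − 1) = C$5,950.00 × 0.08630429… = C$513.5105…
Total = C$5,950.00 + C$208.2500 + C$513.5105… = C$6,671.76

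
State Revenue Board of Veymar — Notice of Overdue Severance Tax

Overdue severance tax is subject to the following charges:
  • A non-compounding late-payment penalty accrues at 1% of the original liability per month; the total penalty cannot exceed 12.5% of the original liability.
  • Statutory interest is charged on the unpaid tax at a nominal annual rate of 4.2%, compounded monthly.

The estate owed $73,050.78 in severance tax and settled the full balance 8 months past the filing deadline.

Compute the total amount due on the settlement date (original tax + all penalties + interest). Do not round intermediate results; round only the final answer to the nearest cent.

Penalty: 8 × 1% × $73,050.78 = $5,844.06… (below the 12.5% cap of $9,131.35…)
Interest (4.2%/yr ÷ 12 = 0.35%/month): $73,050.78 × ((1 + 0.0035)^8 − 1) = $2,070.6544…
Total = $73,050.78 + $5,844.0624 + $2,070.6544… = $80,965.50

$80,965.50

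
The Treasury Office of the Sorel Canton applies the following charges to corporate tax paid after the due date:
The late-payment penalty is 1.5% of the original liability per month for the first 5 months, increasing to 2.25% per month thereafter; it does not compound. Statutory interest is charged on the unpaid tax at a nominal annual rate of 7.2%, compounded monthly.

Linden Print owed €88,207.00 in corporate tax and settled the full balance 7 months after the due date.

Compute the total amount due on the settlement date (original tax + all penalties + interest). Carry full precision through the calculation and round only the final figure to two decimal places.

Penalty, months 1–5: 5 × 1.5% × €88,207.00 = €6,615.53…
Penalty, months 6–7: 2 × 2.25% × €88,207.00 = €3,969.32…
Interest (7.2%/yr ÷ 12 = 0.6%/month): €88,207.00 × ((1 + 0.006)^7 − 1) = €3,772.0494…
Total = €88,207.00 + €10,584.8400 + €3,772.0494… = €102,563.89

€102,563.89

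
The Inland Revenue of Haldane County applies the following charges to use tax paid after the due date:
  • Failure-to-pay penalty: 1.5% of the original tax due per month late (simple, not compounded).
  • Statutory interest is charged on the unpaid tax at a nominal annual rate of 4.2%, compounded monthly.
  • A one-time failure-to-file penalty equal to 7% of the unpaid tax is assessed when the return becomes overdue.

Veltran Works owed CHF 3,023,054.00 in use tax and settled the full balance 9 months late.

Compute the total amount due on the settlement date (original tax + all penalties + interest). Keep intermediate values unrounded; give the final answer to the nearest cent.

Failure-to-file penalty: 7% × CHF 3,023,054.00 = CHF 211,613.78
Failure-to-pay penalty: 9 × 1.5% × CHF 3,023,054.00 = CHF 408,112.29
Interest (4.2%/yr ÷ 12 = 0.35%/month): CHF 3,023,054.00 × ((1 + 0.0035)^9 − 1) = CHF 96,570.3127…
Total = CHF 3,023,054.00 + CHF 619,726.0700 + CHF 96,570.3127… = CHF 3,739,350.38

CHF 3,739,350.38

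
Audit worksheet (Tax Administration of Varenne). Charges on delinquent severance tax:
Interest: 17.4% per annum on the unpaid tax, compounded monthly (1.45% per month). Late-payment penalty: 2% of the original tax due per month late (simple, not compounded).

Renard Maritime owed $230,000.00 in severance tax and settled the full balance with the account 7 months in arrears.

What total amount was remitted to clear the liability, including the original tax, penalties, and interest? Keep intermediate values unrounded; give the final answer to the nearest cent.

Late-payment penalty: 7 × 2% × $230,000.00 = $32,200.00
Interest: $230,000.00 × ((1 + 0.0145)^7 − 1) = $230,000.00 × 0.1060235… = $24,385.4079…
Total = $230,000.00 + $32,200.0000 + $24,385.4079… = $286,585.41

$286,585.41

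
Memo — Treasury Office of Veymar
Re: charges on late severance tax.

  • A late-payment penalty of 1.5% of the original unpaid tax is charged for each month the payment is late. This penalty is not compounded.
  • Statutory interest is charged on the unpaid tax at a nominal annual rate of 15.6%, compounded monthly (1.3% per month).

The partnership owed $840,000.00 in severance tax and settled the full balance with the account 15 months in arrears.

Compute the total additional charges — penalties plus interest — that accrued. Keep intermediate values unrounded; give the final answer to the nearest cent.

$368,579.20

Late-payment penalty: 15 × 1.5% × $840,000.00 = $189,000.00
Interest: $840,000.00 × ((1 + 0.013)^15 − 1) = $840,000.00 × 0.2137848… = $179,579.1987…
Penalties + interest = $189,000.0000 + $179,579.1987… = $368,579.20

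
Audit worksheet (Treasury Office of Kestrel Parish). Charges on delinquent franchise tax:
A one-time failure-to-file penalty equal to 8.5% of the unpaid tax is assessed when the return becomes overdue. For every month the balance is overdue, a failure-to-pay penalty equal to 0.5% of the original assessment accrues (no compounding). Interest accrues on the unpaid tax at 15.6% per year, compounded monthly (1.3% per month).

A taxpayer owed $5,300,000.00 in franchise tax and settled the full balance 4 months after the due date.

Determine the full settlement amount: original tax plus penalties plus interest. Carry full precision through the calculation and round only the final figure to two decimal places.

Failure-to-file penalty: 8.5% × $5,300,000.00 = $450,500.00
Failure-to-pay penalty = 0.5% × $5,300,000.00 × 4 mo = $106,000.00
Interest: $5,300,000.00 × ((1 + 0.013)^4 − 1) = $5,300,000.00 × 0.0530228… = $281,020.9278…
Total = $5,300,000.00 + $556,500.0000 + $281,020.9278… = $6,137,520.93

$6,137,520.93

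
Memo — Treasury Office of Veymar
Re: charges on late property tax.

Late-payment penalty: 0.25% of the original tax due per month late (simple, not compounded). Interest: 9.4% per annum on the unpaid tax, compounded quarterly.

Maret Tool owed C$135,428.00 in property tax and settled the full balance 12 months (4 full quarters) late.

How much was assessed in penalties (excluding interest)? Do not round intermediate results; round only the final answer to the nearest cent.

C$4,062.84

Late-payment penalty = 0.25% × C$135,428.00 × 12 mo = C$4,062.84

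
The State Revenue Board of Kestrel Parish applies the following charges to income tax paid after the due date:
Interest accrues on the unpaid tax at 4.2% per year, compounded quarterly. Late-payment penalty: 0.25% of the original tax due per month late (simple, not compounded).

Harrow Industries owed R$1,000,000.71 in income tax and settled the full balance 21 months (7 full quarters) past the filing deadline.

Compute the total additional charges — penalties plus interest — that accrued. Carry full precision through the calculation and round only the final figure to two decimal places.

R$128,356.29

Late-payment penalty: 21 × 0.25% × R$1,000,000.71 = R$52,500.04…
Interest (4.2%/yr ÷ 4 = 1.05%/quarter): R$1,000,000.71 × ((1 + 0.0105)^7 − 1) = R$75,856.2488…
Penalties + interest = R$52,500.0373… + R$75,856.2488… = R$128,356.29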